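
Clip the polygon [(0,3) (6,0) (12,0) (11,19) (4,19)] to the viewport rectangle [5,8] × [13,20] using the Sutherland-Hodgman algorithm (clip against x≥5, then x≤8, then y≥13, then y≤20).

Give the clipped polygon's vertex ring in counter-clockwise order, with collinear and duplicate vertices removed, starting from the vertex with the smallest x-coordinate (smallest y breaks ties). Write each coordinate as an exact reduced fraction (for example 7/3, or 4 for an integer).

Clipped polygon: [(5,13) (8,13) (8,19) (5,19)]

1. After x ≥ 5: [(5,1/2) (6,0) (12,0) (11,19) (5,19)]
2. After x ≤ 8: [(5,1/2) (6,0) (8,0) (8,19) (5,19)]
3. After y ≥ 13: [(5,13) (8,13) (8,19) (5,19)]
4. After y ≤ 20: [(5,13) (8,13) (8,19) (5,19)]
5. Canonical ring: [(5,13) (8,13) (8,19) (5,19)]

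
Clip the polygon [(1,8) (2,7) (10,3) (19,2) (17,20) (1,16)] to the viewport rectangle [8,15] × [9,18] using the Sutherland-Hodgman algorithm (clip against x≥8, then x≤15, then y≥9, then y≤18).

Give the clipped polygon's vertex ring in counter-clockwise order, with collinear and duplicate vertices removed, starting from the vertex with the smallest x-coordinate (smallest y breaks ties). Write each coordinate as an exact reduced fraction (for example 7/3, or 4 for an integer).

Clipped polygon: [(8,9) (15,9) (15,18) (9,18) (8,71/4)]

1. After x ≥ 8: [(8,4) (10,3) (19,2) (17,20) (8,71/4)]
2. After x ≤ 15: [(8,4) (10,3) (15,22/9) (15,39/2) (8,71/4)]
3. After y ≥ 9: [(8,9) (15,9) (15,39/2) (8,71/4)]
4. After y ≤ 18: [(8,9) (15,9) (15,18) (9,18) (8,71/4)]
5. Canonical ring: [(8,9) (15,9) (15,18) (9,18) (8,71/4)]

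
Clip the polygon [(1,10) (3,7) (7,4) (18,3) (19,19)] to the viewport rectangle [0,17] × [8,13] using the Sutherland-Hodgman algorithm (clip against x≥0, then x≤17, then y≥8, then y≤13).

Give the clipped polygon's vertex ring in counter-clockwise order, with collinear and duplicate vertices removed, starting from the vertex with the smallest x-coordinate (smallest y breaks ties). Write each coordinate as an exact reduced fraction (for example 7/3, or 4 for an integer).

1. After x ≥ 0: [(1,10) (3,7) (7,4) (18,3) (19,19)]
2. After x ≤ 17: [(17,18) (1,10) (3,7) (7,4) (17,34/11)]
3. After y ≥ 8: [(17,8) (17,18) (1,10) (7/3,8)]
4. After y ≤ 13: [(17,8) (17,13) (7,13) (1,10) (7/3,8)]
5. Canonical ring: [(1,10) (7/3,8) (17,8) (17,13) (7,13)]

Clipped polygon: [(1,10) (7/3,8) (17,8) (17,13) (7,13)]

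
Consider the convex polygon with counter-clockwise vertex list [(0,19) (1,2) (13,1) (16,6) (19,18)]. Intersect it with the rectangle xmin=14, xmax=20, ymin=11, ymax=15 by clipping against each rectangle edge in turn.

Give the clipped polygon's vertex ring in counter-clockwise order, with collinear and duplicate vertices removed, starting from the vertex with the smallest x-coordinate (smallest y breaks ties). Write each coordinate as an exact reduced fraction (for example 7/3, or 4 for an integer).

Clipped polygon: [(14,11) (69/4,11) (73/4,15) (14,15)]

1. After x ≥ 14: [(14,347/19) (14,8/3) (16,6) (19,18)]
2. After x ≤ 20: [(14,347/19) (14,8/3) (16,6) (19,18)]
3. After y ≥ 11: [(14,347/19) (14,11) (69/4,11) (19,18)]
4. After y ≤ 15: [(14,15) (14,11) (69/4,11) (73/4,15)]
5. Canonical ring: [(14,11) (69/4,11) (73/4,15) (14,15)]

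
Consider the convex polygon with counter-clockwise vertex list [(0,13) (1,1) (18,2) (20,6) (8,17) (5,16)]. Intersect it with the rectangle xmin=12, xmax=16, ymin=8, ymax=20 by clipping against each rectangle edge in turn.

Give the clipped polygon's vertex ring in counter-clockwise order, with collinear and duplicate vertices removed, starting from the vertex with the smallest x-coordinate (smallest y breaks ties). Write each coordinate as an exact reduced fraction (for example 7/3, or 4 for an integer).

Clipped polygon: [(12,8) (16,8) (16,29/3) (12,40/3)]

1. After x ≥ 12: [(12,28/17) (18,2) (20,6) (12,40/3)]
2. After x ≤ 16: [(12,28/17) (16,32/17) (16,29/3) (12,40/3)]
3. After y ≥ 8: [(12,8) (16,8) (16,29/3) (12,40/3)]
4. After y ≤ 20: [(12,8) (16,8) (16,29/3) (12,40/3)]
5. Canonical ring: [(12,8) (16,8) (16,29/3) (12,40/3)]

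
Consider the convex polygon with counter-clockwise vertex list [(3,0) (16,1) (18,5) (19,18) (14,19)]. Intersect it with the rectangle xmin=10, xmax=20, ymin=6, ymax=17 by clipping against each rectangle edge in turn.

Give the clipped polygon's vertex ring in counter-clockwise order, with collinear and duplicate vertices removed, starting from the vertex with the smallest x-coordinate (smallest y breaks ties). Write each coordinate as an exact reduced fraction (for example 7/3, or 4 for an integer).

Clipped polygon: [(10,6) (235/13,6) (246/13,17) (244/19,17) (10,133/11)]

1. After x ≥ 10: [(10,133/11) (10,7/13) (16,1) (18,5) (19,18) (14,19)]
2. After x ≤ 20: [(10,133/11) (10,7/13) (16,1) (18,5) (19,18) (14,19)]
3. After y ≥ 6: [(10,133/11) (10,6) (235/13,6) (19,18) (14,19)]
4. After y ≤ 17: [(244/19,17) (10,133/11) (10,6) (235/13,6) (246/13,17)]
5. Canonical ring: [(10,6) (235/13,6) (246/13,17) (244/19,17) (10,133/11)]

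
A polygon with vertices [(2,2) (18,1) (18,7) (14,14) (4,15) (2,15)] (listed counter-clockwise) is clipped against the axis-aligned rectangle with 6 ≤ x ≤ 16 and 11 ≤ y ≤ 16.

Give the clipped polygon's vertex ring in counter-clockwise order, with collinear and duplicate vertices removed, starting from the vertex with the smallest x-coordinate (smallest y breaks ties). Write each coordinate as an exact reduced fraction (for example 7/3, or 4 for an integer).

1. After x ≥ 6: [(6,7/4) (18,1) (18,7) (14,14) (6,74/5)]
2. After x ≤ 16: [(6,7/4) (16,9/8) (16,21/2) (14,14) (6,74/5)]
3. After y ≥ 11: [(6,11) (110/7,11) (14,14) (6,74/5)]
4. After y ≤ 16: [(6,11) (110/7,11) (14,14) (6,74/5)]
5. Canonical ring: [(6,11) (110/7,11) (14,14) (6,74/5)]

Clipped polygon: [(6,11) (110/7,11) (14,14) (6,74/5)]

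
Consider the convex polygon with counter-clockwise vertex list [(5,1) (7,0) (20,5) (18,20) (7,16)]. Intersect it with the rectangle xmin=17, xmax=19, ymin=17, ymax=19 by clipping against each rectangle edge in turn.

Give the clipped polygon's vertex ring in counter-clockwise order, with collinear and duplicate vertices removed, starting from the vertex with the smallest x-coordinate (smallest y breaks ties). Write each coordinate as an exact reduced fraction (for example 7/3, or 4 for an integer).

Clipped polygon: [(17,17) (92/5,17) (272/15,19) (17,19)]

1. After x ≥ 17: [(17,50/13) (20,5) (18,20) (17,216/11)]
2. After x ≤ 19: [(17,50/13) (19,60/13) (19,25/2) (18,20) (17,216/11)]
3. After y ≥ 17: [(17,17) (92/5,17) (18,20) (17,216/11)]
4. After y ≤ 19: [(17,19) (17,17) (92/5,17) (272/15,19)]
5. Canonical ring: [(17,17) (92/5,17) (272/15,19) (17,19)]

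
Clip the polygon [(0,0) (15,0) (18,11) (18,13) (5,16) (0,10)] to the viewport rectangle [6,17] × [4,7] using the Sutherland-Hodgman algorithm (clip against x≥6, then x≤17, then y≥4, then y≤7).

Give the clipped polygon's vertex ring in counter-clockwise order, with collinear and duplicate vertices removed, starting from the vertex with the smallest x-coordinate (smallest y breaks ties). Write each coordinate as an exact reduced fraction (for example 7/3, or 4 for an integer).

1. After x ≥ 6: [(6,0) (15,0) (18,11) (18,13) (6,205/13)]
2. After x ≤ 17: [(6,0) (15,0) (17,22/3) (17,172/13) (6,205/13)]
3. After y ≥ 4: [(6,4) (177/11,4) (17,22/3) (17,172/13) (6,205/13)]
4. After y ≤ 7: [(6,7) (6,4) (177/11,4) (186/11,7)]
5. Canonical ring: [(6,4) (177/11,4) (186/11,7) (6,7)]

Clipped polygon: [(6,4) (177/11,4) (186/11,7) (6,7)]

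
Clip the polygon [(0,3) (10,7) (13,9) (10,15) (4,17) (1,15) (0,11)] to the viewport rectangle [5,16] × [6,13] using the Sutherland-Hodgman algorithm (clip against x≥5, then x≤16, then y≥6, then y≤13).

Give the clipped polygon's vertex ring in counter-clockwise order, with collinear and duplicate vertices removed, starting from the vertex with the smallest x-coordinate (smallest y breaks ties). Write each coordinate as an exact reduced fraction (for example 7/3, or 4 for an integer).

1. After x ≥ 5: [(5,5) (10,7) (13,9) (10,15) (5,50/3)]
2. After x ≤ 16: [(5,5) (10,7) (13,9) (10,15) (5,50/3)]
3. After y ≥ 6: [(5,6) (15/2,6) (10,7) (13,9) (10,15) (5,50/3)]
4. After y ≤ 13: [(5,13) (5,6) (15/2,6) (10,7) (13,9) (11,13)]
5. Canonical ring: [(5,6) (15/2,6) (10,7) (13,9) (11,13) (5,13)]

Clipped polygon: [(5,6) (15/2,6) (10,7) (13,9) (11,13) (5,13)]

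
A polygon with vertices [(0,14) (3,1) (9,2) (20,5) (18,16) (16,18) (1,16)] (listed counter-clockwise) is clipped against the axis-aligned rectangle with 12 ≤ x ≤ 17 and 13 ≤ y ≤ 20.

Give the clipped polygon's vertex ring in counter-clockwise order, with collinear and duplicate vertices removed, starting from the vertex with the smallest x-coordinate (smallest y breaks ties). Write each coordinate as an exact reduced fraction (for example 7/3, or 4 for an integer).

1. After x ≥ 12: [(12,31/11) (20,5) (18,16) (16,18) (12,262/15)]
2. After x ≤ 17: [(12,31/11) (17,46/11) (17,17) (16,18) (12,262/15)]
3. After y ≥ 13: [(12,13) (17,13) (17,17) (16,18) (12,262/15)]
4. After y ≤ 20: [(12,13) (17,13) (17,17) (16,18) (12,262/15)]
5. Canonical ring: [(12,13) (17,13) (17,17) (16,18) (12,262/15)]

Clipped polygon: [(12,13) (17,13) (17,17) (16,18) (12,262/15)]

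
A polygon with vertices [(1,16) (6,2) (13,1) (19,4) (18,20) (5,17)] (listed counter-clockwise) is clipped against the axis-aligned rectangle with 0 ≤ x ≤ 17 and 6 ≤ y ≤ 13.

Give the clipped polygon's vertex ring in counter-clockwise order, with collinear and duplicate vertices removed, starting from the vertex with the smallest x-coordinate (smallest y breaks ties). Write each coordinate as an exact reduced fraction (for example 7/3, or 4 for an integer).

1. After x ≥ 0: [(1,16) (6,2) (13,1) (19,4) (18,20) (5,17)]
2. After x ≤ 17: [(1,16) (6,2) (13,1) (17,3) (17,257/13) (5,17)]
3. After y ≥ 6: [(1,16) (32/7,6) (17,6) (17,257/13) (5,17)]
4. After y ≤ 13: [(29/14,13) (32/7,6) (17,6) (17,13)]
5. Canonical ring: [(29/14,13) (32/7,6) (17,6) (17,13)]

Clipped polygon: [(29/14,13) (32/7,6) (17,6) (17,13)]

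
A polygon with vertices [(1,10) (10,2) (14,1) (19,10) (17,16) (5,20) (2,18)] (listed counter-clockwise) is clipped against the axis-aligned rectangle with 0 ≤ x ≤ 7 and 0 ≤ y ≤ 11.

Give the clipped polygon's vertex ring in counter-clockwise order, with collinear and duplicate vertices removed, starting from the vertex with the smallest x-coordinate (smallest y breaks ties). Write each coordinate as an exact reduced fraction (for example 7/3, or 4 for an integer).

Clipped polygon: [(1,10) (7,14/3) (7,11) (9/8,11)]

1. After x ≥ 0: [(1,10) (10,2) (14,1) (19,10) (17,16) (5,20) (2,18)]
2. After x ≤ 7: [(1,10) (7,14/3) (7,58/3) (5,20) (2,18)]
3. After y ≥ 0: [(1,10) (7,14/3) (7,58/3) (5,20) (2,18)]
4. After y ≤ 11: [(9/8,11) (1,10) (7,14/3) (7,11)]
5. Canonical ring: [(1,10) (7,14/3) (7,11) (9/8,11)]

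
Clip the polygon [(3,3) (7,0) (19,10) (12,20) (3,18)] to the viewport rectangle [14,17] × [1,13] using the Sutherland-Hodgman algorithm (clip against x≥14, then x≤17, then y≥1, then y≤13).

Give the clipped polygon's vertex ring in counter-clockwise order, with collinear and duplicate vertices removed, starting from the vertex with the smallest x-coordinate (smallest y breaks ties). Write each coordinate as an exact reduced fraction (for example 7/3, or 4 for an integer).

Clipped polygon: [(14,35/6) (17,25/3) (17,90/7) (169/10,13) (14,13)]

1. After x ≥ 14: [(14,35/6) (19,10) (14,120/7)]
2. After x ≤ 17: [(14,35/6) (17,25/3) (17,90/7) (14,120/7)]
3. After y ≥ 1: [(14,35/6) (17,25/3) (17,90/7) (14,120/7)]
4. After y ≤ 13: [(14,13) (14,35/6) (17,25/3) (17,90/7) (169/10,13)]
5. Canonical ring: [(14,35/6) (17,25/3) (17,90/7) (169/10,13) (14,13)]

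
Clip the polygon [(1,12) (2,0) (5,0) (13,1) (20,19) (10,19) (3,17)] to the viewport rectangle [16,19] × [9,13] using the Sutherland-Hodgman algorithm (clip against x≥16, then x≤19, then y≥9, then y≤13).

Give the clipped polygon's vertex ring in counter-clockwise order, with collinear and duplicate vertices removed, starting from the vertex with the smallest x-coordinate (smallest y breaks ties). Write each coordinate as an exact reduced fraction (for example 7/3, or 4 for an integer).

Clipped polygon: [(16,9) (145/9,9) (53/3,13) (16,13)]

1. After x ≥ 16: [(16,61/7) (20,19) (16,19)]
2. After x ≤ 19: [(16,61/7) (19,115/7) (19,19) (16,19)]
3. After y ≥ 9: [(16,9) (145/9,9) (19,115/7) (19,19) (16,19)]
4. After y ≤ 13: [(16,13) (16,9) (145/9,9) (53/3,13)]
5. Canonical ring: [(16,9) (145/9,9) (53/3,13) (16,13)]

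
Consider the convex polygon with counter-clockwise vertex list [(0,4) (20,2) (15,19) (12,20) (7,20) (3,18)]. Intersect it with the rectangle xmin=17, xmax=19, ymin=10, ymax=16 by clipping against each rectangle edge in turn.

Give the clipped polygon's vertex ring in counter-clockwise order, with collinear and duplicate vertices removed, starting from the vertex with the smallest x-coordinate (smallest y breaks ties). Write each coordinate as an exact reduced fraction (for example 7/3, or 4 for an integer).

1. After x ≥ 17: [(17,23/10) (20,2) (17,61/5)]
2. After x ≤ 19: [(17,23/10) (19,21/10) (19,27/5) (17,61/5)]
3. After y ≥ 10: [(17,10) (300/17,10) (17,61/5)]
4. After y ≤ 16: [(17,10) (300/17,10) (17,61/5)]
5. Canonical ring: [(17,10) (300/17,10) (17,61/5)]

Clipped polygon: [(17,10) (300/17,10) (17,61/5)]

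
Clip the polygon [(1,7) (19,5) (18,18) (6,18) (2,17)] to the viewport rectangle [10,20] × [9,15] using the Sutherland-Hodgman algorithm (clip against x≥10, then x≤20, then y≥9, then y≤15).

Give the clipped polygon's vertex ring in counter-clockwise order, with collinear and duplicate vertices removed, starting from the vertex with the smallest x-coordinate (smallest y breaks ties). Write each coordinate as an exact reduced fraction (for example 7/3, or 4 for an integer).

Clipped polygon: [(10,9) (243/13,9) (237/13,15) (10,15)]

1. After x ≥ 10: [(10,6) (19,5) (18,18) (10,18)]
2. After x ≤ 20: [(10,6) (19,5) (18,18) (10,18)]
3. After y ≥ 9: [(10,9) (243/13,9) (18,18) (10,18)]
4. After y ≤ 15: [(10,15) (10,9) (243/13,9) (237/13,15)]
5. Canonical ring: [(10,9) (243/13,9) (237/13,15) (10,15)]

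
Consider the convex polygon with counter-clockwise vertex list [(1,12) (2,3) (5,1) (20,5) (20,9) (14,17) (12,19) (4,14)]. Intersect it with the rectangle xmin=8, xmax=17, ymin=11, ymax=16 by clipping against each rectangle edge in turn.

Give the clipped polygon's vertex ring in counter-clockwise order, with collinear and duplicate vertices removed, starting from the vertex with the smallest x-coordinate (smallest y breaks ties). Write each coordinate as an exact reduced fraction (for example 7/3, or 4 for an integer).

1. After x ≥ 8: [(8,9/5) (20,5) (20,9) (14,17) (12,19) (8,33/2)]
2. After x ≤ 17: [(8,9/5) (17,21/5) (17,13) (14,17) (12,19) (8,33/2)]
3. After y ≥ 11: [(8,11) (17,11) (17,13) (14,17) (12,19) (8,33/2)]
4. After y ≤ 16: [(8,16) (8,11) (17,11) (17,13) (59/4,16)]
5. Canonical ring: [(8,11) (17,11) (17,13) (59/4,16) (8,16)]

Clipped polygon: [(8,11) (17,11) (17,13) (59/4,16) (8,16)]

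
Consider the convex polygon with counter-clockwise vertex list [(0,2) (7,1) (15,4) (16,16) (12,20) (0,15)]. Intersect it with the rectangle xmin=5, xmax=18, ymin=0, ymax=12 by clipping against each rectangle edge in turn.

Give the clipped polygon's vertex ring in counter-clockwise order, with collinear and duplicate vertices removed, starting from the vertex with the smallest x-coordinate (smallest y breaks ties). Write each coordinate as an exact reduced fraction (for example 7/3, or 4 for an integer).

1. After x ≥ 5: [(5,9/7) (7,1) (15,4) (16,16) (12,20) (5,205/12)]
2. After x ≤ 18: [(5,9/7) (7,1) (15,4) (16,16) (12,20) (5,205/12)]
3. After y ≥ 0: [(5,9/7) (7,1) (15,4) (16,16) (12,20) (5,205/12)]
4. After y ≤ 12: [(5,12) (5,9/7) (7,1) (15,4) (47/3,12)]
5. Canonical ring: [(5,9/7) (7,1) (15,4) (47/3,12) (5,12)]

Clipped polygon: [(5,9/7) (7,1) (15,4) (47/3,12) (5,12)]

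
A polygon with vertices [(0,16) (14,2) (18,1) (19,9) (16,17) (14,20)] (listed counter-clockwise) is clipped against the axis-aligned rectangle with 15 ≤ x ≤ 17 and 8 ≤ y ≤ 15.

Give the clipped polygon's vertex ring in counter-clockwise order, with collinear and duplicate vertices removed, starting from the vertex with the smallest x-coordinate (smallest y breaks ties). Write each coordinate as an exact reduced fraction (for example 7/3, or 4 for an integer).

Clipped polygon: [(15,8) (17,8) (17,43/3) (67/4,15) (15,15)]

1. After x ≥ 15: [(15,7/4) (18,1) (19,9) (16,17) (15,37/2)]
2. After x ≤ 17: [(15,7/4) (17,5/4) (17,43/3) (16,17) (15,37/2)]
3. After y ≥ 8: [(15,8) (17,8) (17,43/3) (16,17) (15,37/2)]
4. After y ≤ 15: [(15,15) (15,8) (17,8) (17,43/3) (67/4,15)]
5. Canonical ring: [(15,8) (17,8) (17,43/3) (67/4,15) (15,15)]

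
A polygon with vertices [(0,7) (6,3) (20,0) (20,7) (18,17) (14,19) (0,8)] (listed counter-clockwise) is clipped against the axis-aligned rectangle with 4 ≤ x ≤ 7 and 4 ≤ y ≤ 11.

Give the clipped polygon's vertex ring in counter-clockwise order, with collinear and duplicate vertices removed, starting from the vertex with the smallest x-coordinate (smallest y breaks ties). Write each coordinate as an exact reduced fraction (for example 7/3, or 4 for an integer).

1. After x ≥ 4: [(4,13/3) (6,3) (20,0) (20,7) (18,17) (14,19) (4,78/7)]
2. After x ≤ 7: [(4,13/3) (6,3) (7,39/14) (7,27/2) (4,78/7)]
3. After y ≥ 4: [(4,13/3) (9/2,4) (7,4) (7,27/2) (4,78/7)]
4. After y ≤ 11: [(4,11) (4,13/3) (9/2,4) (7,4) (7,11)]
5. Canonical ring: [(4,13/3) (9/2,4) (7,4) (7,11) (4,11)]

Clipped polygon: [(4,13/3) (9/2,4) (7,4) (7,11) (4,11)]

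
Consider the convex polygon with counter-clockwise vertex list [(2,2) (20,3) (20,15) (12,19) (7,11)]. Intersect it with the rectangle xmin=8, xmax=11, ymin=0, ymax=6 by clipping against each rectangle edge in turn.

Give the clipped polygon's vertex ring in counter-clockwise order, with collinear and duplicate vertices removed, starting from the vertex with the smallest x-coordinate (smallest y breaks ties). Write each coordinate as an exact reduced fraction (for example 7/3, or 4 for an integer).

1. After x ≥ 8: [(8,7/3) (20,3) (20,15) (12,19) (8,63/5)]
2. After x ≤ 11: [(8,7/3) (11,5/2) (11,87/5) (8,63/5)]
3. After y ≥ 0: [(8,7/3) (11,5/2) (11,87/5) (8,63/5)]
4. After y ≤ 6: [(8,6) (8,7/3) (11,5/2) (11,6)]
5. Canonical ring: [(8,7/3) (11,5/2) (11,6) (8,6)]

Clipped polygon: [(8,7/3) (11,5/2) (11,6) (8,6)]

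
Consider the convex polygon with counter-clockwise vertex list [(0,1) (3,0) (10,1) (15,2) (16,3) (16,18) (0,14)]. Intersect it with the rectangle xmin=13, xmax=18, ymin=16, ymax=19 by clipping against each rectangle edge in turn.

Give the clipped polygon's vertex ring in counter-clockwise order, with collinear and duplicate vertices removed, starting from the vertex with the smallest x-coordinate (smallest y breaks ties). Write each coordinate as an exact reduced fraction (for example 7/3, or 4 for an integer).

Clipped polygon: [(13,16) (16,16) (16,18) (13,69/4)]

1. After x ≥ 13: [(13,8/5) (15,2) (16,3) (16,18) (13,69/4)]
2. After x ≤ 18: [(13,8/5) (15,2) (16,3) (16,18) (13,69/4)]
3. After y ≥ 16: [(13,16) (16,16) (16,18) (13,69/4)]
4. After y ≤ 19: [(13,16) (16,16) (16,18) (13,69/4)]
5. Canonical ring: [(13,16) (16,16) (16,18) (13,69/4)]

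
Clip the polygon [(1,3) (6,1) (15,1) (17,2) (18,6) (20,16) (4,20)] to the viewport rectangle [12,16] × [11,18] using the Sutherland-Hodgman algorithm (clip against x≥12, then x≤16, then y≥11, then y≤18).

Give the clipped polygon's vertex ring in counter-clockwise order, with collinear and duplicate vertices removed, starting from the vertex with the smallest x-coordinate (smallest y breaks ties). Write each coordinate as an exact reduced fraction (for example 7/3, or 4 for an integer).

1. After x ≥ 12: [(12,1) (15,1) (17,2) (18,6) (20,16) (12,18)]
2. After x ≤ 16: [(12,1) (15,1) (16,3/2) (16,17) (12,18)]
3. After y ≥ 11: [(12,11) (16,11) (16,17) (12,18)]
4. After y ≤ 18: [(12,11) (16,11) (16,17) (12,18)]
5. Canonical ring: [(12,11) (16,11) (16,17) (12,18)]

Clipped polygon: [(12,11) (16,11) (16,17) (12,18)]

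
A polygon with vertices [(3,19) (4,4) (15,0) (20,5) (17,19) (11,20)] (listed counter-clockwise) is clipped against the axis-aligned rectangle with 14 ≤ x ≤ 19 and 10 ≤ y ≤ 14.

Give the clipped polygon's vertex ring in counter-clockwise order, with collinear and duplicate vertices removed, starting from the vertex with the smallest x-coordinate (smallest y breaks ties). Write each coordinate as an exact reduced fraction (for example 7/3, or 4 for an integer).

Clipped polygon: [(14,10) (265/14,10) (253/14,14) (14,14)]

1. After x ≥ 14: [(14,4/11) (15,0) (20,5) (17,19) (14,39/2)]
2. After x ≤ 19: [(14,4/11) (15,0) (19,4) (19,29/3) (17,19) (14,39/2)]
3. After y ≥ 10: [(14,10) (265/14,10) (17,19) (14,39/2)]
4. After y ≤ 14: [(14,14) (14,10) (265/14,10) (253/14,14)]
5. Canonical ring: [(14,10) (265/14,10) (253/14,14) (14,14)]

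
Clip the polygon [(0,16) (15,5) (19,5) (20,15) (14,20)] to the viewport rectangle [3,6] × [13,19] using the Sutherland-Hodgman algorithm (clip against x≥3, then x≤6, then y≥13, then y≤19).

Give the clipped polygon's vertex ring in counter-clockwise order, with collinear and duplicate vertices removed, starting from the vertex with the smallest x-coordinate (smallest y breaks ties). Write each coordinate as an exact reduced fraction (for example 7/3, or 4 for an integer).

1. After x ≥ 3: [(3,118/7) (3,69/5) (15,5) (19,5) (20,15) (14,20)]
2. After x ≤ 6: [(6,124/7) (3,118/7) (3,69/5) (6,58/5)]
3. After y ≥ 13: [(6,13) (6,124/7) (3,118/7) (3,69/5) (45/11,13)]
4. After y ≤ 19: [(6,13) (6,124/7) (3,118/7) (3,69/5) (45/11,13)]
5. Canonical ring: [(3,69/5) (45/11,13) (6,13) (6,124/7) (3,118/7)]

Clipped polygon: [(3,69/5) (45/11,13) (6,13) (6,124/7) (3,118/7)]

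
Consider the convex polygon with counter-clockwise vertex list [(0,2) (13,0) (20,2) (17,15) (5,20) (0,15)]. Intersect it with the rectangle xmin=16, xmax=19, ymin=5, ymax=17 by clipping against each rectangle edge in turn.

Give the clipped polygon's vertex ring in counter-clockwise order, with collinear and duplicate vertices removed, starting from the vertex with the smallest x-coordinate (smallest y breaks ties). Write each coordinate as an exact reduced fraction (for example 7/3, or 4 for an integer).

1. After x ≥ 16: [(16,6/7) (20,2) (17,15) (16,185/12)]
2. After x ≤ 19: [(16,6/7) (19,12/7) (19,19/3) (17,15) (16,185/12)]
3. After y ≥ 5: [(16,5) (19,5) (19,19/3) (17,15) (16,185/12)]
4. After y ≤ 17: [(16,5) (19,5) (19,19/3) (17,15) (16,185/12)]
5. Canonical ring: [(16,5) (19,5) (19,19/3) (17,15) (16,185/12)]

Clipped polygon: [(16,5) (19,5) (19,19/3) (17,15) (16,185/12)]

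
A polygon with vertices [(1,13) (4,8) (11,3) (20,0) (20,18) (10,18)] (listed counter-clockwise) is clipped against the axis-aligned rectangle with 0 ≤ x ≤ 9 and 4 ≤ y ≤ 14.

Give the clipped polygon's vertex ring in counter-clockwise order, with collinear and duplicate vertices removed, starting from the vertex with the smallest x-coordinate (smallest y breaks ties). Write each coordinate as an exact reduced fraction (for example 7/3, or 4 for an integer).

Clipped polygon: [(1,13) (4,8) (9,31/7) (9,14) (14/5,14)]

1. After x ≥ 0: [(1,13) (4,8) (11,3) (20,0) (20,18) (10,18)]
2. After x ≤ 9: [(9,157/9) (1,13) (4,8) (9,31/7)]
3. After y ≥ 4: [(9,157/9) (1,13) (4,8) (9,31/7)]
4. After y ≤ 14: [(9,14) (14/5,14) (1,13) (4,8) (9,31/7)]
5. Canonical ring: [(1,13) (4,8) (9,31/7) (9,14) (14/5,14)]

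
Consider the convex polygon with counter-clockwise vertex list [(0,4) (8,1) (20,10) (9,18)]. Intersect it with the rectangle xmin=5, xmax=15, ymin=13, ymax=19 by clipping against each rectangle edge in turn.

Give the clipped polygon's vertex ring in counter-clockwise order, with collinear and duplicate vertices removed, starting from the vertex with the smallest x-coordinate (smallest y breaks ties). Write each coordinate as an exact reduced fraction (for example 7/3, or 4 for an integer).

1. After x ≥ 5: [(5,106/9) (5,17/8) (8,1) (20,10) (9,18)]
2. After x ≤ 15: [(5,106/9) (5,17/8) (8,1) (15,25/4) (15,150/11) (9,18)]
3. After y ≥ 13: [(81/14,13) (15,13) (15,150/11) (9,18)]
4. After y ≤ 19: [(81/14,13) (15,13) (15,150/11) (9,18)]
5. Canonical ring: [(81/14,13) (15,13) (15,150/11) (9,18)]

Clipped polygon: [(81/14,13) (15,13) (15,150/11) (9,18)]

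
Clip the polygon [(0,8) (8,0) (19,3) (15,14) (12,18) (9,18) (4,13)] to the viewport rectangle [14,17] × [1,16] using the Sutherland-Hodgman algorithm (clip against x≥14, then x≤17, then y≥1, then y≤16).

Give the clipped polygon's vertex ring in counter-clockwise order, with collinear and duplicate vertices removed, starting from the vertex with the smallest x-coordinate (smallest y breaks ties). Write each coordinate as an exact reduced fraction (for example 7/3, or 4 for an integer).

Clipped polygon: [(14,18/11) (17,27/11) (17,17/2) (15,14) (14,46/3)]

1. After x ≥ 14: [(14,18/11) (19,3) (15,14) (14,46/3)]
2. After x ≤ 17: [(14,18/11) (17,27/11) (17,17/2) (15,14) (14,46/3)]
3. After y ≥ 1: [(14,18/11) (17,27/11) (17,17/2) (15,14) (14,46/3)]
4. After y ≤ 16: [(14,18/11) (17,27/11) (17,17/2) (15,14) (14,46/3)]
5. Canonical ring: [(14,18/11) (17,27/11) (17,17/2) (15,14) (14,46/3)]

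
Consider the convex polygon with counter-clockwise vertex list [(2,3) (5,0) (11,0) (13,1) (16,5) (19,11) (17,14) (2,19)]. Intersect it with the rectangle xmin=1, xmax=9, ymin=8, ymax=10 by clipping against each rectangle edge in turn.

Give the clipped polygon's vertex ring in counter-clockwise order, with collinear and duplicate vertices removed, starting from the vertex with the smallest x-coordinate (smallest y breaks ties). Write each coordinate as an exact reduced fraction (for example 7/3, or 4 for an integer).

Clipped polygon: [(2,8) (9,8) (9,10) (2,10)]

1. After x ≥ 1: [(2,3) (5,0) (11,0) (13,1) (16,5) (19,11) (17,14) (2,19)]
2. After x ≤ 9: [(2,3) (5,0) (9,0) (9,50/3) (2,19)]
3. After y ≥ 8: [(2,8) (9,8) (9,50/3) (2,19)]
4. After y ≤ 10: [(2,10) (2,8) (9,8) (9,10)]
5. Canonical ring: [(2,8) (9,8) (9,10) (2,10)]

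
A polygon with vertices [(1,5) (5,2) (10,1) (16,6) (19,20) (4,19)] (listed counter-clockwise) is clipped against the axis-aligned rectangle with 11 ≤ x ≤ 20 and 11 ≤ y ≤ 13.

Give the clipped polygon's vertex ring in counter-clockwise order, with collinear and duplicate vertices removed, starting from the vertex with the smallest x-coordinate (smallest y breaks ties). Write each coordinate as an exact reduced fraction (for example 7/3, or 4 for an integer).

1. After x ≥ 11: [(11,11/6) (16,6) (19,20) (11,292/15)]
2. After x ≤ 20: [(11,11/6) (16,6) (19,20) (11,292/15)]
3. After y ≥ 11: [(11,11) (239/14,11) (19,20) (11,292/15)]
4. After y ≤ 13: [(11,13) (11,11) (239/14,11) (35/2,13)]
5. Canonical ring: [(11,11) (239/14,11) (35/2,13) (11,13)]

Clipped polygon: [(11,11) (239/14,11) (35/2,13) (11,13)]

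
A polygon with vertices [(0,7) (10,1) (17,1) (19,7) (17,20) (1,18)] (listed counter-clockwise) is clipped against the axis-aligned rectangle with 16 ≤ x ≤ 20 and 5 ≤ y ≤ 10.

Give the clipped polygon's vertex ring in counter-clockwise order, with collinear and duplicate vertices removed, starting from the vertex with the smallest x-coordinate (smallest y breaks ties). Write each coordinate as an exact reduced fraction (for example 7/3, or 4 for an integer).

Clipped polygon: [(16,5) (55/3,5) (19,7) (241/13,10) (16,10)]

1. After x ≥ 16: [(16,1) (17,1) (19,7) (17,20) (16,159/8)]
2. After x ≤ 20: [(16,1) (17,1) (19,7) (17,20) (16,159/8)]
3. After y ≥ 5: [(16,5) (55/3,5) (19,7) (17,20) (16,159/8)]
4. After y ≤ 10: [(16,10) (16,5) (55/3,5) (19,7) (241/13,10)]
5. Canonical ring: [(16,5) (55/3,5) (19,7) (241/13,10) (16,10)]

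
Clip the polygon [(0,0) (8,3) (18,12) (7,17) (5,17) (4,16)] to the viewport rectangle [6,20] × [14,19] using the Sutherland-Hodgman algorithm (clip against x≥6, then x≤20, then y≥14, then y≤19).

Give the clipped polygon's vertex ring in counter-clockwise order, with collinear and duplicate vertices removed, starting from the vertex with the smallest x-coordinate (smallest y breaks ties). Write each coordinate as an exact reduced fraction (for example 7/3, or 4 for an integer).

1. After x ≥ 6: [(6,9/4) (8,3) (18,12) (7,17) (6,17)]
2. After x ≤ 20: [(6,9/4) (8,3) (18,12) (7,17) (6,17)]
3. After y ≥ 14: [(6,14) (68/5,14) (7,17) (6,17)]
4. After y ≤ 19: [(6,14) (68/5,14) (7,17) (6,17)]
5. Canonical ring: [(6,14) (68/5,14) (7,17) (6,17)]

Clipped polygon: [(6,14) (68/5,14) (7,17) (6,17)]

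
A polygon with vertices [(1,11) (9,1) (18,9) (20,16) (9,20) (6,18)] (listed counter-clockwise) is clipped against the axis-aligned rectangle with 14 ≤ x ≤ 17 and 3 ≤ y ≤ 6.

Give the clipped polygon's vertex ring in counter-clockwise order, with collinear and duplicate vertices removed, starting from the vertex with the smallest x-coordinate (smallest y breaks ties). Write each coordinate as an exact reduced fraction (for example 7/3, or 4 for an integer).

1. After x ≥ 14: [(14,49/9) (18,9) (20,16) (14,200/11)]
2. After x ≤ 17: [(14,49/9) (17,73/9) (17,188/11) (14,200/11)]
3. After y ≥ 3: [(14,49/9) (17,73/9) (17,188/11) (14,200/11)]
4. After y ≤ 6: [(14,6) (14,49/9) (117/8,6)]
5. Canonical ring: [(14,49/9) (117/8,6) (14,6)]

Clipped polygon: [(14,49/9) (117/8,6) (14,6)]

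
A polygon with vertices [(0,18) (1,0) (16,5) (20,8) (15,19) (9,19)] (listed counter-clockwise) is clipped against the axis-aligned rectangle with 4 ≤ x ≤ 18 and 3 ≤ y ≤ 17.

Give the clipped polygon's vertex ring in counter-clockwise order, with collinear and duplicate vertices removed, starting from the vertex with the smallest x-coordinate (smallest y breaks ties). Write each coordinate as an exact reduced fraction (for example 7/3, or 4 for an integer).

1. After x ≥ 4: [(4,166/9) (4,1) (16,5) (20,8) (15,19) (9,19)]
2. After x ≤ 18: [(4,166/9) (4,1) (16,5) (18,13/2) (18,62/5) (15,19) (9,19)]
3. After y ≥ 3: [(4,166/9) (4,3) (10,3) (16,5) (18,13/2) (18,62/5) (15,19) (9,19)]
4. After y ≤ 17: [(4,17) (4,3) (10,3) (16,5) (18,13/2) (18,62/5) (175/11,17)]
5. Canonical ring: [(4,3) (10,3) (16,5) (18,13/2) (18,62/5) (175/11,17) (4,17)]

Clipped polygon: [(4,3) (10,3) (16,5) (18,13/2) (18,62/5) (175/11,17) (4,17)]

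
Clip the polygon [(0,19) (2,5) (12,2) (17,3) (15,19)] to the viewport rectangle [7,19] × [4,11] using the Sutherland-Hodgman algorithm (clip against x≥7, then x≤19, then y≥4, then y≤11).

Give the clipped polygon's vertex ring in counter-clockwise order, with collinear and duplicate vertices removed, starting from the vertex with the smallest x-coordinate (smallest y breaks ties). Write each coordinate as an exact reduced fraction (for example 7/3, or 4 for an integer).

1. After x ≥ 7: [(7,19) (7,7/2) (12,2) (17,3) (15,19)]
2. After x ≤ 19: [(7,19) (7,7/2) (12,2) (17,3) (15,19)]
3. After y ≥ 4: [(7,19) (7,4) (135/8,4) (15,19)]
4. After y ≤ 11: [(7,11) (7,4) (135/8,4) (16,11)]
5. Canonical ring: [(7,4) (135/8,4) (16,11) (7,11)]

Clipped polygon: [(7,4) (135/8,4) (16,11) (7,11)]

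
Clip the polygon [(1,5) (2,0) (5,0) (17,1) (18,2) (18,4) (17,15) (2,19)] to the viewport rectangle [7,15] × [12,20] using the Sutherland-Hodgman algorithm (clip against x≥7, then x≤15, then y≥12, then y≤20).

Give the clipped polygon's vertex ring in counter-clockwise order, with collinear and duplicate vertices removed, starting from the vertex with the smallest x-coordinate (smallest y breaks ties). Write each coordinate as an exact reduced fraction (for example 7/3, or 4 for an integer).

Clipped polygon: [(7,12) (15,12) (15,233/15) (7,53/3)]

1. After x ≥ 7: [(7,1/6) (17,1) (18,2) (18,4) (17,15) (7,53/3)]
2. After x ≤ 15: [(7,1/6) (15,5/6) (15,233/15) (7,53/3)]
3. After y ≥ 12: [(7,12) (15,12) (15,233/15) (7,53/3)]
4. After y ≤ 20: [(7,12) (15,12) (15,233/15) (7,53/3)]
5. Canonical ring: [(7,12) (15,12) (15,233/15) (7,53/3)]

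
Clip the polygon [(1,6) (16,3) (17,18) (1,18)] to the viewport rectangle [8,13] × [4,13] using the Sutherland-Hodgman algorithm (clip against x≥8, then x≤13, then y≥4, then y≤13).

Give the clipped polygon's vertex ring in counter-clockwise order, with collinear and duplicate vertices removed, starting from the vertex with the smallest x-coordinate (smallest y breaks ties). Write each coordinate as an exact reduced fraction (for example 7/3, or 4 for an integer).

1. After x ≥ 8: [(8,23/5) (16,3) (17,18) (8,18)]
2. After x ≤ 13: [(8,23/5) (13,18/5) (13,18) (8,18)]
3. After y ≥ 4: [(8,23/5) (11,4) (13,4) (13,18) (8,18)]
4. After y ≤ 13: [(8,13) (8,23/5) (11,4) (13,4) (13,13)]
5. Canonical ring: [(8,23/5) (11,4) (13,4) (13,13) (8,13)]

Clipped polygon: [(8,23/5) (11,4) (13,4) (13,13) (8,13)]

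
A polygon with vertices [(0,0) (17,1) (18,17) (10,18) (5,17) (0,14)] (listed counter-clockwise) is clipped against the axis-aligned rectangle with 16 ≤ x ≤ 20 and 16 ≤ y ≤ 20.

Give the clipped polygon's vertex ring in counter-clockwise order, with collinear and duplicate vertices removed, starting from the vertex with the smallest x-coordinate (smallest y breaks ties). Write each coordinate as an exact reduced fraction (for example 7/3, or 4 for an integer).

Clipped polygon: [(16,16) (287/16,16) (18,17) (16,69/4)]

1. After x ≥ 16: [(16,16/17) (17,1) (18,17) (16,69/4)]
2. After x ≤ 20: [(16,16/17) (17,1) (18,17) (16,69/4)]
3. After y ≥ 16: [(16,16) (287/16,16) (18,17) (16,69/4)]
4. After y ≤ 20: [(16,16) (287/16,16) (18,17) (16,69/4)]
5. Canonical ring: [(16,16) (287/16,16) (18,17) (16,69/4)]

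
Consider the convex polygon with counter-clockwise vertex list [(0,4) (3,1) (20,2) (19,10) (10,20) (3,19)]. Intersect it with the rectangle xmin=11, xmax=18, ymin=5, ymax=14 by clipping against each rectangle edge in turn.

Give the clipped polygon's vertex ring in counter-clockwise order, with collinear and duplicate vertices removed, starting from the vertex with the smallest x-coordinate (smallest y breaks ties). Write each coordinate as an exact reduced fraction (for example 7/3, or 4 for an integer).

1. After x ≥ 11: [(11,25/17) (20,2) (19,10) (11,170/9)]
2. After x ≤ 18: [(11,25/17) (18,32/17) (18,100/9) (11,170/9)]
3. After y ≥ 5: [(11,5) (18,5) (18,100/9) (11,170/9)]
4. After y ≤ 14: [(11,14) (11,5) (18,5) (18,100/9) (77/5,14)]
5. Canonical ring: [(11,5) (18,5) (18,100/9) (77/5,14) (11,14)]

Clipped polygon: [(11,5) (18,5) (18,100/9) (77/5,14) (11,14)]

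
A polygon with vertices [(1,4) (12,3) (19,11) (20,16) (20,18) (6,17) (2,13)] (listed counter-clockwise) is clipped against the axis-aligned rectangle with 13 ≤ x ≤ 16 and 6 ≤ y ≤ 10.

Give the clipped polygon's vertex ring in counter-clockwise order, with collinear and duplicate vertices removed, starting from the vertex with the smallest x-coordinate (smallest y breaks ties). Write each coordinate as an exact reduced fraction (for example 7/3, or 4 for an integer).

1. After x ≥ 13: [(13,29/7) (19,11) (20,16) (20,18) (13,35/2)]
2. After x ≤ 16: [(13,29/7) (16,53/7) (16,124/7) (13,35/2)]
3. After y ≥ 6: [(13,6) (117/8,6) (16,53/7) (16,124/7) (13,35/2)]
4. After y ≤ 10: [(13,10) (13,6) (117/8,6) (16,53/7) (16,10)]
5. Canonical ring: [(13,6) (117/8,6) (16,53/7) (16,10) (13,10)]

Clipped polygon: [(13,6) (117/8,6) (16,53/7) (16,10) (13,10)]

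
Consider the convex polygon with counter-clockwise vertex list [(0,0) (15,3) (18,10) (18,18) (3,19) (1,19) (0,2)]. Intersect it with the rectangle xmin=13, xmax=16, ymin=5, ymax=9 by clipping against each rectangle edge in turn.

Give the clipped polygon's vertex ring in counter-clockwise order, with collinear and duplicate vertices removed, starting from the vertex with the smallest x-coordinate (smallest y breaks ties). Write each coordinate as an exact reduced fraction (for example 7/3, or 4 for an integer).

Clipped polygon: [(13,5) (111/7,5) (16,16/3) (16,9) (13,9)]

1. After x ≥ 13: [(13,13/5) (15,3) (18,10) (18,18) (13,55/3)]
2. After x ≤ 16: [(13,13/5) (15,3) (16,16/3) (16,272/15) (13,55/3)]
3. After y ≥ 5: [(13,5) (111/7,5) (16,16/3) (16,272/15) (13,55/3)]
4. After y ≤ 9: [(13,9) (13,5) (111/7,5) (16,16/3) (16,9)]
5. Canonical ring: [(13,5) (111/7,5) (16,16/3) (16,9) (13,9)]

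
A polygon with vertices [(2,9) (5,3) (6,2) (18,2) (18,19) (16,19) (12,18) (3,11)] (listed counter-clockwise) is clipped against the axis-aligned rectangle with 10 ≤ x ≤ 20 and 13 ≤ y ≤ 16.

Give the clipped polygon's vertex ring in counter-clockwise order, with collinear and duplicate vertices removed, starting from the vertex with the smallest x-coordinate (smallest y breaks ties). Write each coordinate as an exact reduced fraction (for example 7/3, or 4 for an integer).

Clipped polygon: [(10,13) (18,13) (18,16) (10,16)]

1. After x ≥ 10: [(10,2) (18,2) (18,19) (16,19) (12,18) (10,148/9)]
2. After x ≤ 20: [(10,2) (18,2) (18,19) (16,19) (12,18) (10,148/9)]
3. After y ≥ 13: [(10,13) (18,13) (18,19) (16,19) (12,18) (10,148/9)]
4. After y ≤ 16: [(10,16) (10,13) (18,13) (18,16)]
5. Canonical ring: [(10,13) (18,13) (18,16) (10,16)]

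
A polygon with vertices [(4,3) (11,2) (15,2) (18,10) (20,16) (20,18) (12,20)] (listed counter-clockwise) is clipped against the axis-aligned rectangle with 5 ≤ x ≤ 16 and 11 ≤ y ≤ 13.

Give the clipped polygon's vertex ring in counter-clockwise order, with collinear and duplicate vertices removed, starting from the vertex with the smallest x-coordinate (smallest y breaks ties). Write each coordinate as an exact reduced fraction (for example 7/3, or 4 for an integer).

1. After x ≥ 5: [(5,41/8) (5,20/7) (11,2) (15,2) (18,10) (20,16) (20,18) (12,20)]
2. After x ≤ 16: [(5,41/8) (5,20/7) (11,2) (15,2) (16,14/3) (16,19) (12,20)]
3. After y ≥ 11: [(132/17,11) (16,11) (16,19) (12,20)]
4. After y ≤ 13: [(148/17,13) (132/17,11) (16,11) (16,13)]
5. Canonical ring: [(132/17,11) (16,11) (16,13) (148/17,13)]

Clipped polygon: [(132/17,11) (16,11) (16,13) (148/17,13)]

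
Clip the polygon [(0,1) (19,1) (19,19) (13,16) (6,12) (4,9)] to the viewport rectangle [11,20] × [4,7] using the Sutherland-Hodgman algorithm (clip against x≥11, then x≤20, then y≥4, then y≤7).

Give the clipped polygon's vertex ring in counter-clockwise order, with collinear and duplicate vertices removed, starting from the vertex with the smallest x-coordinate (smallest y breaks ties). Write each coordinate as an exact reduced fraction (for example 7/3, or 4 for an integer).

Clipped polygon: [(11,4) (19,4) (19,7) (11,7)]

1. After x ≥ 11: [(11,1) (19,1) (19,19) (13,16) (11,104/7)]
2. After x ≤ 20: [(11,1) (19,1) (19,19) (13,16) (11,104/7)]
3. After y ≥ 4: [(11,4) (19,4) (19,19) (13,16) (11,104/7)]
4. After y ≤ 7: [(11,7) (11,4) (19,4) (19,7)]
5. Canonical ring: [(11,4) (19,4) (19,7) (11,7)]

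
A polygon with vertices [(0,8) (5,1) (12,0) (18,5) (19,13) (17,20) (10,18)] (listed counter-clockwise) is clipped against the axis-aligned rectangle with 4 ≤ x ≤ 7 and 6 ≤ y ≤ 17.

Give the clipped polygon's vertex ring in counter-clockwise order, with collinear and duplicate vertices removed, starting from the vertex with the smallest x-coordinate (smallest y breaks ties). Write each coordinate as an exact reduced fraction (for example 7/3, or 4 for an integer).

1. After x ≥ 4: [(4,12) (4,12/5) (5,1) (12,0) (18,5) (19,13) (17,20) (10,18)]
2. After x ≤ 7: [(7,15) (4,12) (4,12/5) (5,1) (7,5/7)]
3. After y ≥ 6: [(7,6) (7,15) (4,12) (4,6)]
4. After y ≤ 17: [(7,6) (7,15) (4,12) (4,6)]
5. Canonical ring: [(4,6) (7,6) (7,15) (4,12)]

Clipped polygon: [(4,6) (7,6) (7,15) (4,12)]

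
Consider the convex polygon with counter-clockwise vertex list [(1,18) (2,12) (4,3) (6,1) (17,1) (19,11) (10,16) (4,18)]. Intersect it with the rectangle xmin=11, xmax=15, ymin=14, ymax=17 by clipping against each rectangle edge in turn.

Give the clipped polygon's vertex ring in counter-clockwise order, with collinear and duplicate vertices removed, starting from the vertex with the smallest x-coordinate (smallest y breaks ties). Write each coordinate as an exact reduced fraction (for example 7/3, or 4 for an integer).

1. After x ≥ 11: [(11,1) (17,1) (19,11) (11,139/9)]
2. After x ≤ 15: [(11,1) (15,1) (15,119/9) (11,139/9)]
3. After y ≥ 14: [(11,14) (68/5,14) (11,139/9)]
4. After y ≤ 17: [(11,14) (68/5,14) (11,139/9)]
5. Canonical ring: [(11,14) (68/5,14) (11,139/9)]

Clipped polygon: [(11,14) (68/5,14) (11,139/9)]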